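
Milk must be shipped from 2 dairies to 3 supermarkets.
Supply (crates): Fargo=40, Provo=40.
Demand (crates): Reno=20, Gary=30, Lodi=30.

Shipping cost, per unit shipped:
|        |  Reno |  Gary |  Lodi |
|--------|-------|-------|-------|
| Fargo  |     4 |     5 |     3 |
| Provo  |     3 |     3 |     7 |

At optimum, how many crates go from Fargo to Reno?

Solving gives:
  Fargo–Reno: 10 × 4 = 40
  Fargo–Lodi: 30 × 3 = 90
  Provo–Reno: 10 × 3 = 30
  Provo–Gary: 30 × 3 = 90
Total cost = 250.
So Fargo→Reno carries 10 crates.

10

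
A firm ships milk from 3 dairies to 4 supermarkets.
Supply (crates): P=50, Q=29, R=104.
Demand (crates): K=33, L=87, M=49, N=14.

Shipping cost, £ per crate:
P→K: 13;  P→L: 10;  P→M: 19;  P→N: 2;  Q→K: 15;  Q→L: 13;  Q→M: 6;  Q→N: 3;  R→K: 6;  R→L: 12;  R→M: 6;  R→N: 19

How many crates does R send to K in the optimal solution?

33

Optimal shipments:
  P→L: 50 × £10 = £500
  Q→M: 15 × £6 = £90
  Q→N: 14 × £3 = £42
  R→K: 33 × £6 = £198
  R→L: 37 × £12 = £444
  R→M: 34 × £6 = £204
Total cost = £1478.
So R→K carries 33 crates.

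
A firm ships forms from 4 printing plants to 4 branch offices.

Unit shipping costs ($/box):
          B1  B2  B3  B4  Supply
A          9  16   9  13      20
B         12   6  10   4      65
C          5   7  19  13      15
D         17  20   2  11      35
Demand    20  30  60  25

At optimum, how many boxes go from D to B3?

Optimal shipments:
  A→B1: 5 × $9 = $45
  A→B3: 15 × $9 = $135
  B→B2: 30 × $6 = $180
  B→B3: 10 × $10 = $100
  B→B4: 25 × $4 = $100
  C→B1: 15 × $5 = $75
  D→B3: 35 × $2 = $70
Total cost = $705.
So D→B3 carries 35 boxes.

35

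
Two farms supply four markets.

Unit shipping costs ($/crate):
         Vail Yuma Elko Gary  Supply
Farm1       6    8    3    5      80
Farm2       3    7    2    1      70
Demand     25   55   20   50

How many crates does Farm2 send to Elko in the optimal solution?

0

Optimal shipments:
  Farm1–Vail: 5 crates
  Farm1–Yuma: 55 crates
  Farm1–Elko: 20 crates
  Farm2–Vail: 20 crates
  Farm2–Gary: 50 crates
Total cost = $640.
The route Farm2→Elko is not used.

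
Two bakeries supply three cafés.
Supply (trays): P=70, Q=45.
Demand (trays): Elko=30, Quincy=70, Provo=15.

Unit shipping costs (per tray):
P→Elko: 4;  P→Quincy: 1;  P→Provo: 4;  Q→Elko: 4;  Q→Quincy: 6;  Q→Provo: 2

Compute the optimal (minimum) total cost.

Optimal allocation:
  P–Quincy: 70 × 1 = 70
  Q–Elko: 30 × 4 = 120
  Q–Provo: 15 × 2 = 30
Total = 70 + 120 + 30 = 220.

220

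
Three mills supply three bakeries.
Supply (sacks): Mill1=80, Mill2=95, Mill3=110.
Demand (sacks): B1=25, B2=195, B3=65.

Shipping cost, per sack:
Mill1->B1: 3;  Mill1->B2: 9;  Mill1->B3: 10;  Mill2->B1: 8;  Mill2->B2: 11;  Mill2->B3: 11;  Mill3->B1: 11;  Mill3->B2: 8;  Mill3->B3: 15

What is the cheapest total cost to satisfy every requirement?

2495

A cheapest plan:
  Mill1->B1: 25 × 3 = 75
  Mill1->B2: 55 × 9 = 495
  Mill2->B2: 30 × 11 = 330
  Mill2->B3: 65 × 11 = 715
  Mill3->B2: 110 × 8 = 880
Total = 75 + 495 + 330 + 715 + 880 = 2495.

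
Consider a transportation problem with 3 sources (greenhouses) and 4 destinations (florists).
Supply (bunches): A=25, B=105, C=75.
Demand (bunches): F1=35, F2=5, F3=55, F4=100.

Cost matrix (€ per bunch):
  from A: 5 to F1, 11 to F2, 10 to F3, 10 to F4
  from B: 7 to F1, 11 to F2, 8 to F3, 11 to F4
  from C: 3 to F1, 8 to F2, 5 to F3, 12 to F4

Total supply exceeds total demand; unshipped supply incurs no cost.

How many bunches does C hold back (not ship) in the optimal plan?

0

An optimal plan:
  A->F1: 15 × €5 = €75
  A->F4: 10 × €10 = €100
  B->F2: 5 × €11 = €55
  B->F4: 90 × €11 = €990
  C->F1: 20 × €3 = €60
  C->F3: 55 × €5 = €275
Total cost = €1555.
C ships 75 of its 75, leaving 0.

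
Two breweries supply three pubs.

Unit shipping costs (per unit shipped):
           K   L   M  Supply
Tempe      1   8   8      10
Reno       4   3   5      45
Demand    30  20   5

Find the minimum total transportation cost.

An optimal shipping plan:
  Tempe->K: 10 × 1 = 10
  Reno->K: 20 × 4 = 80
  Reno->L: 20 × 3 = 60
  Reno->M: 5 × 5 = 25
Total = 10 + 80 + 60 + 25 = 175.
(Supply check: Tempe ships 10; Reno ships 45.)

175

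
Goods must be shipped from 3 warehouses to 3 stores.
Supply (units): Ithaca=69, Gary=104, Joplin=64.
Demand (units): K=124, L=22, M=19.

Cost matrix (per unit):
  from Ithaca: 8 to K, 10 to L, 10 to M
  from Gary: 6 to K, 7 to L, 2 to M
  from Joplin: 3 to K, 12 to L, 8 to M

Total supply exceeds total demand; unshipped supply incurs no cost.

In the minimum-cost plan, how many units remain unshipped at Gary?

Minimum-cost shipments:
  Gary->K: 60 × 6 = 360
  Gary->L: 22 × 7 = 154
  Gary->M: 19 × 2 = 38
  Joplin->K: 64 × 3 = 192
Total cost = 744.
Gary ships 101 of its 104, leaving 3.

3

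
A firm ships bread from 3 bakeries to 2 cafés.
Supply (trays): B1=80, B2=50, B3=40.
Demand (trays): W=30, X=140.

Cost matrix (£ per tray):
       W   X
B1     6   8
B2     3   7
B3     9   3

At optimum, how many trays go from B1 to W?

The minimum-cost plan:
  B1–X: 80 × £8 = £640
  B2–W: 30 × £3 = £90
  B2–X: 20 × £7 = £140
  B3–X: 40 × £3 = £120
Total cost = £990.
The route B1→W is not used.

0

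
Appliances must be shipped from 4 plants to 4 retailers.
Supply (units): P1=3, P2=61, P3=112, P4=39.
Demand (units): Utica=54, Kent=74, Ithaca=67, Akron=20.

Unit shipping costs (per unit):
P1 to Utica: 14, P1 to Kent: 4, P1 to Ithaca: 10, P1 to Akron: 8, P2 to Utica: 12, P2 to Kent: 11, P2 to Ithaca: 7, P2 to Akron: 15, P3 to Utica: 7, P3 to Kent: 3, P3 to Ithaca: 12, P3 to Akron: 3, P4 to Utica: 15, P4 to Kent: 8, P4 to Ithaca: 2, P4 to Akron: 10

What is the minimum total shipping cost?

1102

A cheapest plan:
  P1 to Kent: 3 units
  P2 to Utica: 33 units
  P2 to Ithaca: 28 units
  P3 to Utica: 21 units
  P3 to Kent: 71 units
  P3 to Akron: 20 units
  P4 to Ithaca: 39 units
Total cost = 1102.
(Supply check: P1 ships 3; P2 ships 61; P3 ships 112; P4 ships 39.)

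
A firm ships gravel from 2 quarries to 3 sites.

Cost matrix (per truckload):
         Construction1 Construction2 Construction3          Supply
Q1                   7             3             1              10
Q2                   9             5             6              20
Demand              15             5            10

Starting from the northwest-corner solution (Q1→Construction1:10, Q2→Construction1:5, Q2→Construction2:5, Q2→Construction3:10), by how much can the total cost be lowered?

30

Current plan cost = 10·7 + 5·9 + 5·5 + 10·6 = 200.
Optimal plan:
  Q1→Construction3: 10 truckloads
  Q2→Construction1: 15 truckloads
  Q2→Construction2: 5 truckloads
Optimal cost = 170.
Saving = 200 − 170 = 30.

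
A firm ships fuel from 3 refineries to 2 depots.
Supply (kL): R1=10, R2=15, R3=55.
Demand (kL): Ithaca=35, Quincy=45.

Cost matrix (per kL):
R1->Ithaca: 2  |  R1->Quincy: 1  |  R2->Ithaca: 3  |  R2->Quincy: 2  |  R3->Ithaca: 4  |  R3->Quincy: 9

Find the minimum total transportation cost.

One minimum-cost allocation:
  R1->Quincy: 10 × 1 = 10
  R2->Quincy: 15 × 2 = 30
  R3->Ithaca: 35 × 4 = 140
  R3->Quincy: 20 × 9 = 180
Total = 10 + 30 + 140 + 180 = 360.

360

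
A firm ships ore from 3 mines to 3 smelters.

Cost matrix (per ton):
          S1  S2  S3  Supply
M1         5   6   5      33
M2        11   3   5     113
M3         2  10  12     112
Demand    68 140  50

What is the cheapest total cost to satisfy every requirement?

An optimal shipping plan:
  M1→S3: 33 × 5 = 165
  M2→S2: 96 × 3 = 288
  M2→S3: 17 × 5 = 85
  M3→S1: 68 × 2 = 136
  M3→S2: 44 × 10 = 440
Total = 165 + 288 + 85 + 136 + 440 = 1114.

1114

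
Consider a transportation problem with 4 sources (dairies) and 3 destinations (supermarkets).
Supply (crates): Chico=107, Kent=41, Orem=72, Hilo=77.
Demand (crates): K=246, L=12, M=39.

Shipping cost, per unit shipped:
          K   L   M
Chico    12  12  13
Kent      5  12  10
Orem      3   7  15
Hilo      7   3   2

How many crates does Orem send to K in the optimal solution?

Optimal shipments:
  Chico–K: 107 × 12 = 1284
  Kent–K: 41 × 5 = 205
  Orem–K: 72 × 3 = 216
  Hilo–K: 26 × 7 = 182
  Hilo–L: 12 × 3 = 36
  Hilo–M: 39 × 2 = 78
Total cost = 2001.
So Orem→K carries 72 crates.

72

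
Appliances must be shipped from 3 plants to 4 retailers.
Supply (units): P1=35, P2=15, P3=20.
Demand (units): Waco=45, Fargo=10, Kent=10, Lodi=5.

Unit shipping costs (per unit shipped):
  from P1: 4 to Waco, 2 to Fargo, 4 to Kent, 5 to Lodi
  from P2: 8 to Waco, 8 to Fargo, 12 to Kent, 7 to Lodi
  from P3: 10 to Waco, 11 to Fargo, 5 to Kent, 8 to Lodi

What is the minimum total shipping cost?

380

An optimal shipping plan:
  P1->Waco: 25 × 4 = 100
  P1->Fargo: 10 × 2 = 20
  P2->Waco: 15 × 8 = 120
  P3->Waco: 5 × 10 = 50
  P3->Kent: 10 × 5 = 50
  P3->Lodi: 5 × 8 = 40
Total = 100 + 20 + 120 + 50 + 50 + 40 = 380.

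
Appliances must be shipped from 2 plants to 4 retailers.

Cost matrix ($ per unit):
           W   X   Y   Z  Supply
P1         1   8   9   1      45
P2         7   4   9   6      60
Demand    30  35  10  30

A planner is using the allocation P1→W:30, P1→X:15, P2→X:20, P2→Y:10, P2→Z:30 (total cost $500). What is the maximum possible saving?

Current plan cost = 30·1 + 15·8 + 20·4 + 10·9 + 30·6 = $500.
Optimal plan:
  P1→W: 30 units
  P1→Z: 15 units
  P2→X: 35 units
  P2→Y: 10 units
  P2→Z: 15 units
Optimal cost = $365.
Saving = 500 − 365 = $135.

135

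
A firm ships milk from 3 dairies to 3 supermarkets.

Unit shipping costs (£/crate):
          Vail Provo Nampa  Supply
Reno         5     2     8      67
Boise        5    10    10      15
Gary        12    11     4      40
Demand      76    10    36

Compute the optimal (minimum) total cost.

An optimal shipping plan:
  Reno->Vail: 57 × £5 = £285
  Reno->Provo: 10 × £2 = £20
  Boise->Vail: 15 × £5 = £75
  Gary->Vail: 4 × £12 = £48
  Gary->Nampa: 36 × £4 = £144
Total = 285 + 20 + 75 + 48 + 144 = £572.
(Supply check: Reno ships 67; Boise ships 15; Gary ships 40.)

572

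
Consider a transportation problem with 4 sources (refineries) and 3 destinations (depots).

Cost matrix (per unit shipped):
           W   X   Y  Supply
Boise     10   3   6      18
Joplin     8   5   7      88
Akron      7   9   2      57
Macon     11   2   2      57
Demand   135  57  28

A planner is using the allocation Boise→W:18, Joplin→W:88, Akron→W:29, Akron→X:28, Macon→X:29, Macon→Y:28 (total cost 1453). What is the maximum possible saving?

Current plan cost = 18·10 + 88·8 + 29·7 + 28·9 + 29·2 + 28·2 = 1453.
Optimal plan:
  Boise->X: 18 × 3 = 54
  Joplin->W: 88 × 8 = 704
  Akron->W: 47 × 7 = 329
  Akron->Y: 10 × 2 = 20
  Macon->X: 39 × 2 = 78
  Macon->Y: 18 × 2 = 36
Optimal cost = 1221.
Saving = 1453 − 1221 = 232.

232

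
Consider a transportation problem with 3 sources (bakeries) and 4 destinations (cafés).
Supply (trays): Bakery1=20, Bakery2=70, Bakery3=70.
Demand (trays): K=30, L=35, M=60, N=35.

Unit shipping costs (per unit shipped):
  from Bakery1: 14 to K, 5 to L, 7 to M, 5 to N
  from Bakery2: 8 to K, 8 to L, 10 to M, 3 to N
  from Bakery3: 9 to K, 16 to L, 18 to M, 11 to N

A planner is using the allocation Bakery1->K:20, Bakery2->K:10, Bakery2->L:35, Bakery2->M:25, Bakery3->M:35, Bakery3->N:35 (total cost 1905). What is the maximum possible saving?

Current plan cost = 20·14 + 10·8 + 35·8 + 25·10 + 35·18 + 35·11 = 1905.
Optimal plan:
  Bakery1→L: 20 × 5 = 100
  Bakery2→L: 15 × 8 = 120
  Bakery2→M: 55 × 10 = 550
  Bakery3→K: 30 × 9 = 270
  Bakery3→M: 5 × 18 = 90
  Bakery3→N: 35 × 11 = 385
Optimal cost = 1515.
Saving = 1905 − 1515 = 390.

390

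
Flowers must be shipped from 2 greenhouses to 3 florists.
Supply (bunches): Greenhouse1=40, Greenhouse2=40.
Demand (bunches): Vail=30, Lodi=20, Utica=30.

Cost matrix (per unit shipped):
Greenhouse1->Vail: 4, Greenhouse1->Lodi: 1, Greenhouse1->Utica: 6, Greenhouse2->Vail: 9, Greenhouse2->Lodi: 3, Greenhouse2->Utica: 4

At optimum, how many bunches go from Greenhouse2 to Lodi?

The minimum-cost plan:
  Greenhouse1 to Vail: 30 bunches
  Greenhouse1 to Lodi: 10 bunches
  Greenhouse2 to Lodi: 10 bunches
  Greenhouse2 to Utica: 30 bunches
Total cost = 280.
So Greenhouse2→Lodi carries 10 bunches.

10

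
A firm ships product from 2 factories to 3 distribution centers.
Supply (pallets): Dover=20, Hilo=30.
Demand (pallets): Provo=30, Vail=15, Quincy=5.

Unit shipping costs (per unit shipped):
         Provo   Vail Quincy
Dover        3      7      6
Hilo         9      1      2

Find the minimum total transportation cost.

One minimum-cost allocation:
  Dover→Provo: 20 × 3 = 60
  Hilo→Provo: 10 × 9 = 90
  Hilo→Vail: 15 × 1 = 15
  Hilo→Quincy: 5 × 2 = 10
Total = 60 + 90 + 15 + 10 = 175.

175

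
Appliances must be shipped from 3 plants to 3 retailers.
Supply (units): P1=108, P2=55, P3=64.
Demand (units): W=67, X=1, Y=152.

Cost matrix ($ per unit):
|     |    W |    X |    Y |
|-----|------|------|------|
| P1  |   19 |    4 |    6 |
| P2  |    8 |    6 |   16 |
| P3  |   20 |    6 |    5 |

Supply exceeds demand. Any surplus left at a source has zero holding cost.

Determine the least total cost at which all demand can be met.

An optimal shipping plan:
  P1→W: 12 × $19 = $228
  P1→X: 1 × $4 = $4
  P1→Y: 88 × $6 = $528
  P2→W: 55 × $8 = $440
  P3→Y: 64 × $5 = $320
Total = 228 + 4 + 528 + 440 + 320 = $1520.

1520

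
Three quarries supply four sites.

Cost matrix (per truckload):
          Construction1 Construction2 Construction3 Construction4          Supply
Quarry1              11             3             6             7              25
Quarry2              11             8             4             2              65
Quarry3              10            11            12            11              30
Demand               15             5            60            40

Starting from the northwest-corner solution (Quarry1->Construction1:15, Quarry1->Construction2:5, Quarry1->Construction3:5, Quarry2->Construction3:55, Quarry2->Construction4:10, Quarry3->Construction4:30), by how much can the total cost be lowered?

135

Current plan cost = 15·11 + 5·3 + 5·6 + 55·4 + 10·2 + 30·11 = 780.
Optimal plan:
  Quarry1→Construction2: 5 truckloads
  Quarry1→Construction3: 20 truckloads
  Quarry2→Construction3: 25 truckloads
  Quarry2→Construction4: 40 truckloads
  Quarry3→Construction1: 15 truckloads
  Quarry3→Construction3: 15 truckloads
Optimal cost = 645.
Saving = 780 − 645 = 135.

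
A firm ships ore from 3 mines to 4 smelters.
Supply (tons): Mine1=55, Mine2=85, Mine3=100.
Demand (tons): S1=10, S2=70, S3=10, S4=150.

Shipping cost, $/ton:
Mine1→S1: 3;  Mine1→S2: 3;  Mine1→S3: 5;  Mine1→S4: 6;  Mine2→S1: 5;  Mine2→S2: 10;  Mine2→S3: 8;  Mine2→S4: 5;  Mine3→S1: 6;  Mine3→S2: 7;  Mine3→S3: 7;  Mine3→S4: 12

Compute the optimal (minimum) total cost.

1495

An optimal shipping plan:
  Mine1→S4: 55 × $6 = $330
  Mine2→S4: 85 × $5 = $425
  Mine3→S1: 10 × $6 = $60
  Mine3→S2: 70 × $7 = $490
  Mine3→S3: 10 × $7 = $70
  Mine3→S4: 10 × $12 = $120
Total = 330 + 425 + 60 + 490 + 70 + 120 = $1495.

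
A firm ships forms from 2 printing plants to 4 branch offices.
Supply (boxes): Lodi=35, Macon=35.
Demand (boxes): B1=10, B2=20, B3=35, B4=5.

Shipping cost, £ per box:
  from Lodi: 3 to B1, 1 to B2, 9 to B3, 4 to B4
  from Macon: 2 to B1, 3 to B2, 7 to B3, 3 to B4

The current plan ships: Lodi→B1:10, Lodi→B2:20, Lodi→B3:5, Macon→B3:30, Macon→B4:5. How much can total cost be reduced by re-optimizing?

Current plan cost = 10·3 + 20·1 + 5·9 + 30·7 + 5·3 = £320.
Optimal plan:
  Lodi->B1: 10 × £3 = £30
  Lodi->B2: 20 × £1 = £20
  Lodi->B4: 5 × £4 = £20
  Macon->B3: 35 × £7 = £245
Optimal cost = £315.
Saving = 320 − 315 = £5.

5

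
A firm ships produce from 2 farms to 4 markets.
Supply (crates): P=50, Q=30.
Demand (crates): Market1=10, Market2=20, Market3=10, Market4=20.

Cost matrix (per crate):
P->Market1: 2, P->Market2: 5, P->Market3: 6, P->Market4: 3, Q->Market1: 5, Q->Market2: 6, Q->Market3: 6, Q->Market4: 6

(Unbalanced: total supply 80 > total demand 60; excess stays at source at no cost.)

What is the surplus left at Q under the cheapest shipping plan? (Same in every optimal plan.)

Minimum-cost shipments:
  P–Market1: 10 × 2 = 20
  P–Market2: 20 × 5 = 100
  P–Market4: 20 × 3 = 60
  Q–Market3: 10 × 6 = 60
Total cost = 240.
Q ships 10 of its 30, leaving 20.

20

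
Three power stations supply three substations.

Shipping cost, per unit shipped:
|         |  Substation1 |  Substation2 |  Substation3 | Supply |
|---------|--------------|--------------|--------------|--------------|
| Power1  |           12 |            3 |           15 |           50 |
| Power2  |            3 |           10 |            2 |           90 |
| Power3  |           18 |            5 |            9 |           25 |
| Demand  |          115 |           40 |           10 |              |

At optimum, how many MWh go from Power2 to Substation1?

Optimal shipments:
  Power1 to Substation1: 25 × 12 = 300
  Power1 to Substation2: 25 × 3 = 75
  Power2 to Substation1: 90 × 3 = 270
  Power3 to Substation2: 15 × 5 = 75
  Power3 to Substation3: 10 × 9 = 90
Total cost = 810.
So Power2→Substation1 carries 90 MWh.

90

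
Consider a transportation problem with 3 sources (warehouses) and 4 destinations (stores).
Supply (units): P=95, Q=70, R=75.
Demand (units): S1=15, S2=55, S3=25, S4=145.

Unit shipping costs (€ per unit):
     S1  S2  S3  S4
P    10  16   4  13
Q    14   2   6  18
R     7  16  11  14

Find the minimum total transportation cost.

A cheapest plan:
  P->S3: 10 × €4 = €40
  P->S4: 85 × €13 = €1105
  Q->S2: 55 × €2 = €110
  Q->S3: 15 × €6 = €90
  R->S1: 15 × €7 = €105
  R->S4: 60 × €14 = €840
Total = 40 + 1105 + 110 + 90 + 105 + 840 = €2290.
(Supply check: P ships 95; Q ships 70; R ships 75.)

2290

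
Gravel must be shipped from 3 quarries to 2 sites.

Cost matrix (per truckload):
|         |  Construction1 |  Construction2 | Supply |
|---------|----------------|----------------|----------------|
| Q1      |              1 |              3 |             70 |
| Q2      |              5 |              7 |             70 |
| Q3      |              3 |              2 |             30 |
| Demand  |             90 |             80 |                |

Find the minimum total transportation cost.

580

A cheapest plan:
  Q1→Construction1: 70 × 1 = 70
  Q2→Construction1: 20 × 5 = 100
  Q2→Construction2: 50 × 7 = 350
  Q3→Construction2: 30 × 2 = 60
Total = 70 + 100 + 350 + 60 = 580.
(Supply check: Q1 ships 70; Q2 ships 70; Q3 ships 30.)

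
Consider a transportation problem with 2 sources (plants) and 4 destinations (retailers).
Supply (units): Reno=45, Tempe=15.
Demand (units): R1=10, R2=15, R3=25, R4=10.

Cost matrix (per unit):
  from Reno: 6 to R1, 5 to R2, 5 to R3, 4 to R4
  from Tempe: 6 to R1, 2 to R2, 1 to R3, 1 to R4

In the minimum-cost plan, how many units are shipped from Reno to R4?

Solving gives:
  Reno to R1: 10 units
  Reno to R2: 15 units
  Reno to R3: 10 units
  Reno to R4: 10 units
  Tempe to R3: 15 units
Total cost = 240.
So Reno→R4 carries 10 units.

10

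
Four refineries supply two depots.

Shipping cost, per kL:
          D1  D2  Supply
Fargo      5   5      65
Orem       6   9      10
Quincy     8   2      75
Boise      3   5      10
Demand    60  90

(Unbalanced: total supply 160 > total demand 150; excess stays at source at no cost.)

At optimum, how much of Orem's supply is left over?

Minimum-cost shipments:
  Fargo->D1: 50 × 5 = 250
  Fargo->D2: 15 × 5 = 75
  Quincy->D2: 75 × 2 = 150
  Boise->D1: 10 × 3 = 30
Total cost = 505.
Orem ships 0 of its 10, leaving 10.

10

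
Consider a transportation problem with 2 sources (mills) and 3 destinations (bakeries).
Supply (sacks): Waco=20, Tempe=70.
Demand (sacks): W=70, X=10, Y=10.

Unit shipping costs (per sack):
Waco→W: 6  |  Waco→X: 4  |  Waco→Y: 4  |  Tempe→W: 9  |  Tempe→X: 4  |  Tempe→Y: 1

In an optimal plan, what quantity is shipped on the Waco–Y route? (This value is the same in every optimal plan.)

The minimum-cost plan:
  Waco–W: 20 × 6 = 120
  Tempe–W: 50 × 9 = 450
  Tempe–X: 10 × 4 = 40
  Tempe–Y: 10 × 1 = 10
Total cost = 620.
The route Waco→Y is not used.

0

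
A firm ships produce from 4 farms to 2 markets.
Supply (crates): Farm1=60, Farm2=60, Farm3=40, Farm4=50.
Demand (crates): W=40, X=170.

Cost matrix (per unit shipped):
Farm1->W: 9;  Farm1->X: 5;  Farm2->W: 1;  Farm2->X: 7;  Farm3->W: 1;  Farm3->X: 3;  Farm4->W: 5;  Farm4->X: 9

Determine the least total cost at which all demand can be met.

A cheapest plan:
  Farm1→X: 60 × 5 = 300
  Farm2→W: 40 × 1 = 40
  Farm2→X: 20 × 7 = 140
  Farm3→X: 40 × 3 = 120
  Farm4→X: 50 × 9 = 450
Total = 300 + 40 + 140 + 120 + 450 = 1050.

1050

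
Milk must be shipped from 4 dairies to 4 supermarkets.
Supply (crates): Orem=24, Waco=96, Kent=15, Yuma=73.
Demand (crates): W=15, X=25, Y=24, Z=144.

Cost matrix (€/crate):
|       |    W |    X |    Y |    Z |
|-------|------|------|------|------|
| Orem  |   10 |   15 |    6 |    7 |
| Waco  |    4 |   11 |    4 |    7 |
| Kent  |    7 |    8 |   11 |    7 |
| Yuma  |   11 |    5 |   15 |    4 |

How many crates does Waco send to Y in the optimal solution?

Optimal shipments:
  Orem→Z: 24 × €7 = €168
  Waco→W: 15 × €4 = €60
  Waco→Y: 24 × €4 = €96
  Waco→Z: 57 × €7 = €399
  Kent→X: 15 × €8 = €120
  Yuma→X: 10 × €5 = €50
  Yuma→Z: 63 × €4 = €252
Total cost = €1145.
So Waco→Y carries 24 crates.

24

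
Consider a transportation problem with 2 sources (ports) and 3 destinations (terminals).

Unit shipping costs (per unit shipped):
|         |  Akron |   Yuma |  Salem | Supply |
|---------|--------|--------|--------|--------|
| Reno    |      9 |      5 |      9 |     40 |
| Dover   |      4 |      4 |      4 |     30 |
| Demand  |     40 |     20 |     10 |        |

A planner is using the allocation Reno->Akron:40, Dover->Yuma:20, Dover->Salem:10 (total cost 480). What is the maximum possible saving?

Current plan cost = 40·9 + 20·4 + 10·4 = 480.
Optimal plan:
  Reno–Akron: 10 TEU
  Reno–Yuma: 20 TEU
  Reno–Salem: 10 TEU
  Dover–Akron: 30 TEU
Optimal cost = 400.
Saving = 480 − 400 = 80.

80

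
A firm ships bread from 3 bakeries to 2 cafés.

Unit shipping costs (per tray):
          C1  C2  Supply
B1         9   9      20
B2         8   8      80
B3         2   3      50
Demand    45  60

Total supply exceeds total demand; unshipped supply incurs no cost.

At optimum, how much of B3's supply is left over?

0

An optimal plan:
  B2 to C2: 55 × 8 = 440
  B3 to C1: 45 × 2 = 90
  B3 to C2: 5 × 3 = 15
Total cost = 545.
B3 ships 50 of its 50, leaving 0.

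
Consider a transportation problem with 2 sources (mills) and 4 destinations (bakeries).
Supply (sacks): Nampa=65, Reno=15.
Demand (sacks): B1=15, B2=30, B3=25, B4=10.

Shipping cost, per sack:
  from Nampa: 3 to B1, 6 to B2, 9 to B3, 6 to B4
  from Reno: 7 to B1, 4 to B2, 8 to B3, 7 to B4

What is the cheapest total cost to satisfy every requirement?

480

One minimum-cost allocation:
  Nampa–B1: 15 sacks
  Nampa–B2: 15 sacks
  Nampa–B3: 25 sacks
  Nampa–B4: 10 sacks
  Reno–B2: 15 sacks
Total cost = 480.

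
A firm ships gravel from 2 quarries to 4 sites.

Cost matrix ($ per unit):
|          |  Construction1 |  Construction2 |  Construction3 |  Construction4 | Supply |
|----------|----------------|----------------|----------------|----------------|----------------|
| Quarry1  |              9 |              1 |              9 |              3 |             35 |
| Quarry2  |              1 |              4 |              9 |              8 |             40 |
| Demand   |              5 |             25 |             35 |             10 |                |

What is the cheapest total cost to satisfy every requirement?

375

Optimal allocation:
  Quarry1–Construction2: 25 × $1 = $25
  Quarry1–Construction4: 10 × $3 = $30
  Quarry2–Construction1: 5 × $1 = $5
  Quarry2–Construction3: 35 × $9 = $315
Total = 25 + 30 + 5 + 315 = $375.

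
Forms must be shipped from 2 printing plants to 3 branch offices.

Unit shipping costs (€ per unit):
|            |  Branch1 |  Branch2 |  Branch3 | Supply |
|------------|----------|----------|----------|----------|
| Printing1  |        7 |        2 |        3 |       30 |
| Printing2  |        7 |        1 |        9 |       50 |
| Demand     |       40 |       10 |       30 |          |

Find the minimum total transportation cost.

380

Optimal allocation:
  Printing1 to Branch3: 30 × €3 = €90
  Printing2 to Branch1: 40 × €7 = €280
  Printing2 to Branch2: 10 × €1 = €10
Total = 90 + 280 + 10 = €380.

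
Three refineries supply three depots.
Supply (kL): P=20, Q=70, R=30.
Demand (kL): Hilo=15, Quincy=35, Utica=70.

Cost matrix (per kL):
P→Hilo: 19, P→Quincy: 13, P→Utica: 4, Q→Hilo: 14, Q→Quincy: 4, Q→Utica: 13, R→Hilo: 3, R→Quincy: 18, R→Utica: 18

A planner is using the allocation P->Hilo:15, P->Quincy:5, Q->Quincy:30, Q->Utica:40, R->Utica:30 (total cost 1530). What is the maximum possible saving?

Current plan cost = 15·19 + 5·13 + 30·4 + 40·13 + 30·18 = 1530.
Optimal plan:
  P to Utica: 20 kL
  Q to Quincy: 35 kL
  Q to Utica: 35 kL
  R to Hilo: 15 kL
  R to Utica: 15 kL
Optimal cost = 990.
Saving = 1530 − 990 = 540.

540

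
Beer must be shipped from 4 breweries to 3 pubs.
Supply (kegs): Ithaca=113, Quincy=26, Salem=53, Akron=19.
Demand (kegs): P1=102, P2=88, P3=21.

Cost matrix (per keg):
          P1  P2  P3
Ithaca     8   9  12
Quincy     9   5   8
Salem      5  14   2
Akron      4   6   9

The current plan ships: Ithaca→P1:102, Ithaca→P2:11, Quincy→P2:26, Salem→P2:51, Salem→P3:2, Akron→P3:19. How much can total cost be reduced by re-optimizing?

Current plan cost = 102·8 + 11·9 + 26·5 + 51·14 + 2·2 + 19·9 = 1934.
Optimal plan:
  Ithaca->P1: 51 × 8 = 408
  Ithaca->P2: 62 × 9 = 558
  Quincy->P2: 26 × 5 = 130
  Salem->P1: 32 × 5 = 160
  Salem->P3: 21 × 2 = 42
  Akron->P1: 19 × 4 = 76
Optimal cost = 1374.
Saving = 1934 − 1374 = 560.

560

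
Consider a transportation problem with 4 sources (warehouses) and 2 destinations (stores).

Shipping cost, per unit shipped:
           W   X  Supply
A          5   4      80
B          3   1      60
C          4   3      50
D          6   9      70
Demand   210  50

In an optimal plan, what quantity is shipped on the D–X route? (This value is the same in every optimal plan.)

0

Solving gives:
  A→W: 80 × 5 = 400
  B→W: 10 × 3 = 30
  B→X: 50 × 1 = 50
  C→W: 50 × 4 = 200
  D→W: 70 × 6 = 420
Total cost = 1100.
The route D→X is not used.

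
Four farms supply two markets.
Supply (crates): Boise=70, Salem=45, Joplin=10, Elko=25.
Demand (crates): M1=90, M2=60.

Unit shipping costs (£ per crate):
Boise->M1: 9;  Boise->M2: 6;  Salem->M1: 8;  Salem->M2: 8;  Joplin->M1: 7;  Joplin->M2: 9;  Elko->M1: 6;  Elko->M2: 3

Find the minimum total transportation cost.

One minimum-cost allocation:
  Boise to M1: 10 × £9 = £90
  Boise to M2: 60 × £6 = £360
  Salem to M1: 45 × £8 = £360
  Joplin to M1: 10 × £7 = £70
  Elko to M1: 25 × £6 = £150
Total = 90 + 360 + 360 + 70 + 150 = £1030.

1030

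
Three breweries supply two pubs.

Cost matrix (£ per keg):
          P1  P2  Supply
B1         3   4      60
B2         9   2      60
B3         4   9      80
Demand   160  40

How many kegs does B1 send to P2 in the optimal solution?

0

Solving gives:
  B1->P1: 60 × £3 = £180
  B2->P1: 20 × £9 = £180
  B2->P2: 40 × £2 = £80
  B3->P1: 80 × £4 = £320
Total cost = £760.
The route B1→P2 is not used.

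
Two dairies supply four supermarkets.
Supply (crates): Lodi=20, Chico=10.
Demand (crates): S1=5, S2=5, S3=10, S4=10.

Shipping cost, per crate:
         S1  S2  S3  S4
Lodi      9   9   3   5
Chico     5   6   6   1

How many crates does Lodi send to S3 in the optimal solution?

The minimum-cost plan:
  Lodi→S1: 5 × 9 = 45
  Lodi→S2: 5 × 9 = 45
  Lodi→S3: 10 × 3 = 30
  Chico→S4: 10 × 1 = 10
Total cost = 130.
So Lodi→S3 carries 10 crates.

10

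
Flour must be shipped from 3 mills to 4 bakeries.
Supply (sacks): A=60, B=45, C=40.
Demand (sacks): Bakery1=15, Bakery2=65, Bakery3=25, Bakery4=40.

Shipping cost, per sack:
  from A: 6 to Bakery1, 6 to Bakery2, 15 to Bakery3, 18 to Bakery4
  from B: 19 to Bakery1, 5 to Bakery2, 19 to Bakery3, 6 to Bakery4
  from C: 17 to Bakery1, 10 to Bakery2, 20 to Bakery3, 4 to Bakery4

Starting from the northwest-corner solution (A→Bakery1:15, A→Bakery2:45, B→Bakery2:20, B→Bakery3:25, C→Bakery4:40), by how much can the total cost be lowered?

125

Current plan cost = 15·6 + 45·6 + 20·5 + 25·19 + 40·4 = 1095.
Optimal plan:
  A->Bakery1: 15 sacks
  A->Bakery2: 20 sacks
  A->Bakery3: 25 sacks
  B->Bakery2: 45 sacks
  C->Bakery4: 40 sacks
Optimal cost = 970.
Saving = 1095 − 970 = 125.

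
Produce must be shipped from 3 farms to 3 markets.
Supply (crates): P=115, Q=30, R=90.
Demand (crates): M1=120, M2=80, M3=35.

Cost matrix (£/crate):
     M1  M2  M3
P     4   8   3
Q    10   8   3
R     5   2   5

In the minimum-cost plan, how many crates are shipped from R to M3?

The minimum-cost plan:
  P→M1: 110 crates
  P→M3: 5 crates
  Q→M3: 30 crates
  R→M1: 10 crates
  R→M2: 80 crates
Total cost = £755.
The route R→M3 is not used.

0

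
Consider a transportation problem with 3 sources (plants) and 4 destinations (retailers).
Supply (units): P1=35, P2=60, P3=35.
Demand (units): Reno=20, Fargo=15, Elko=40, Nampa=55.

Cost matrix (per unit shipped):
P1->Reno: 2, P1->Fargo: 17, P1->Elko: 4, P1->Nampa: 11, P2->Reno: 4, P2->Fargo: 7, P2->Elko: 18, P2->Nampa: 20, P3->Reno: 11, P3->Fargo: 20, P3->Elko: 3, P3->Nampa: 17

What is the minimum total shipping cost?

One minimum-cost allocation:
  P1 to Elko: 5 × 4 = 20
  P1 to Nampa: 30 × 11 = 330
  P2 to Reno: 20 × 4 = 80
  P2 to Fargo: 15 × 7 = 105
  P2 to Nampa: 25 × 20 = 500
  P3 to Elko: 35 × 3 = 105
Total = 20 + 330 + 80 + 105 + 500 + 105 = 1140.

1140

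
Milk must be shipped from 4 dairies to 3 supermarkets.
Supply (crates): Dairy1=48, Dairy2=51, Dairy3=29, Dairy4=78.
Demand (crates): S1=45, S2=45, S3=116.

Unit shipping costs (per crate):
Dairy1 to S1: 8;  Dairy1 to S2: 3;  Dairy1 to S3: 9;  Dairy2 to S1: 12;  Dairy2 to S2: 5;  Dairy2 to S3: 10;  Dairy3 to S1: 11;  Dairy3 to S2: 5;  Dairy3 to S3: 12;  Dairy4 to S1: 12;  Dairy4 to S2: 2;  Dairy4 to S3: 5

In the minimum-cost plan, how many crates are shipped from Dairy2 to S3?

Solving gives:
  Dairy1→S1: 45 × 8 = 360
  Dairy1→S2: 3 × 3 = 9
  Dairy2→S2: 13 × 5 = 65
  Dairy2→S3: 38 × 10 = 380
  Dairy3→S2: 29 × 5 = 145
  Dairy4→S3: 78 × 5 = 390
Total cost = 1349.
So Dairy2→S3 carries 38 crates.

38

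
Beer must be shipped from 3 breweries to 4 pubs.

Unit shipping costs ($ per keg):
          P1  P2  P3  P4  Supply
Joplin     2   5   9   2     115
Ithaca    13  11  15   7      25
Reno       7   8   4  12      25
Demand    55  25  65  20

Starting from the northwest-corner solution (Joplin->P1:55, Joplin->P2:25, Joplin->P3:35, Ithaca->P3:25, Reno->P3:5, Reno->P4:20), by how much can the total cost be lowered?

Current plan cost = 55·2 + 25·5 + 35·9 + 25·15 + 5·4 + 20·12 = $1185.
Optimal plan:
  Joplin–P1: 55 × $2 = $110
  Joplin–P2: 25 × $5 = $125
  Joplin–P3: 35 × $9 = $315
  Ithaca–P3: 5 × $15 = $75
  Ithaca–P4: 20 × $7 = $140
  Reno–P3: 25 × $4 = $100
Optimal cost = $865.
Saving = 1185 − 865 = $320.

320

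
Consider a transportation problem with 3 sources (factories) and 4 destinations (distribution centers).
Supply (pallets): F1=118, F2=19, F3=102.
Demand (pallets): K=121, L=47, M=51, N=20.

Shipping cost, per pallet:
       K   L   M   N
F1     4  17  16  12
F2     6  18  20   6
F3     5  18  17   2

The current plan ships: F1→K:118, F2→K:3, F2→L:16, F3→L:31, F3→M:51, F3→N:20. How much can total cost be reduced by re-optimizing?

Current plan cost = 118·4 + 3·6 + 16·18 + 31·18 + 51·17 + 20·2 = 2243.
Optimal plan:
  F1–K: 39 × 4 = 156
  F1–L: 28 × 17 = 476
  F1–M: 51 × 16 = 816
  F2–L: 19 × 18 = 342
  F3–K: 82 × 5 = 410
  F3–N: 20 × 2 = 40
Optimal cost = 2240.
Saving = 2243 − 2240 = 3.

3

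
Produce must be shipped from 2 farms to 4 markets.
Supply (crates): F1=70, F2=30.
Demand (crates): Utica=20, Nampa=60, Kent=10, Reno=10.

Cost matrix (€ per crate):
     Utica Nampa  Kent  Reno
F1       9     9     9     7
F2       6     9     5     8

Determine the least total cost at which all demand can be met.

780

An optimal shipping plan:
  F1->Nampa: 60 × €9 = €540
  F1->Reno: 10 × €7 = €70
  F2->Utica: 20 × €6 = €120
  F2->Kent: 10 × €5 = €50
Total = 540 + 70 + 120 + 50 = €780.
(Supply check: F1 ships 70; F2 ships 30.)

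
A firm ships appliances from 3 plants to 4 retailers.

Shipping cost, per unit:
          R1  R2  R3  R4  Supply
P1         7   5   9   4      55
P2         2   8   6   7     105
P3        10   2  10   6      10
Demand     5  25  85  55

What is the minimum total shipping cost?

880

Optimal allocation:
  P1–R2: 15 × 5 = 75
  P1–R4: 40 × 4 = 160
  P2–R1: 5 × 2 = 10
  P2–R3: 85 × 6 = 510
  P2–R4: 15 × 7 = 105
  P3–R2: 10 × 2 = 20
Total = 75 + 160 + 10 + 510 + 105 + 20 = 880.
(Supply check: P1 ships 55; P2 ships 105; P3 ships 10.)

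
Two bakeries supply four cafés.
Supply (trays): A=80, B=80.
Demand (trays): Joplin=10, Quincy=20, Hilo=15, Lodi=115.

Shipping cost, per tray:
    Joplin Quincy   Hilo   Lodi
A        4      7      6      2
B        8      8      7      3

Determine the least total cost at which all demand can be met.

One minimum-cost allocation:
  A→Joplin: 10 × 4 = 40
  A→Quincy: 20 × 7 = 140
  A→Hilo: 15 × 6 = 90
  A→Lodi: 35 × 2 = 70
  B→Lodi: 80 × 3 = 240
Total = 40 + 140 + 90 + 70 + 240 = 580.

580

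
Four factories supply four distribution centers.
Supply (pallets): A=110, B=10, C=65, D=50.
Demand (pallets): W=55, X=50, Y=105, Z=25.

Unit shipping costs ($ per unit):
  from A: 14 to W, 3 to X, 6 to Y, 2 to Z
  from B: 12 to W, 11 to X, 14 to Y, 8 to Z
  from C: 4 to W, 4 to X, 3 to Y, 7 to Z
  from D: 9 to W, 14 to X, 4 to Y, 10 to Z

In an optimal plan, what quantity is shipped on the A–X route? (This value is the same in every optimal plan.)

50

Solving gives:
  A->X: 50 × $3 = $150
  A->Y: 35 × $6 = $210
  A->Z: 25 × $2 = $50
  B->W: 10 × $12 = $120
  C->W: 45 × $4 = $180
  C->Y: 20 × $3 = $60
  D->Y: 50 × $4 = $200
Total cost = $970.
So A→X carries 50 pallets.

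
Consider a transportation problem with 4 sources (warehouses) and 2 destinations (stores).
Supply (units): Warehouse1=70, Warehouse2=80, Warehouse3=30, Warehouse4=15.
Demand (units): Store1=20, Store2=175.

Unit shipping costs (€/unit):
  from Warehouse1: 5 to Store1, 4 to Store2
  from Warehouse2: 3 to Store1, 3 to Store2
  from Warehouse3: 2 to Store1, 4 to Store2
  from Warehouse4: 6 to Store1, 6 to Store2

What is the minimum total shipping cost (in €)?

690

One minimum-cost allocation:
  Warehouse1->Store2: 70 × €4 = €280
  Warehouse2->Store2: 80 × €3 = €240
  Warehouse3->Store1: 20 × €2 = €40
  Warehouse3->Store2: 10 × €4 = €40
  Warehouse4->Store2: 15 × €6 = €90
Total = 280 + 240 + 40 + 40 + 90 = €690.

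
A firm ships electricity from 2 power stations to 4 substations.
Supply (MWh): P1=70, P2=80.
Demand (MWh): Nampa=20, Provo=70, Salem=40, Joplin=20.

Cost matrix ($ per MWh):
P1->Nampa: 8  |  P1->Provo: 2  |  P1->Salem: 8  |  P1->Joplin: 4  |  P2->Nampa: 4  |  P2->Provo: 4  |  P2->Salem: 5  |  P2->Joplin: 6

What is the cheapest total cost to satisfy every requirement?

540

An optimal shipping plan:
  P1–Provo: 70 × $2 = $140
  P2–Nampa: 20 × $4 = $80
  P2–Salem: 40 × $5 = $200
  P2–Joplin: 20 × $6 = $120
Total = 140 + 80 + 200 + 120 = $540.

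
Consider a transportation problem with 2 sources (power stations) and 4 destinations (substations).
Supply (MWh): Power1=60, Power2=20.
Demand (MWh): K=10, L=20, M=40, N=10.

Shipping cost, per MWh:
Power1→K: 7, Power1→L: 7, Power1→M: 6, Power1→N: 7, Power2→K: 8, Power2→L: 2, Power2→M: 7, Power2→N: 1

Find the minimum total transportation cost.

410

A cheapest plan:
  Power1–K: 10 × 7 = 70
  Power1–L: 10 × 7 = 70
  Power1–M: 40 × 6 = 240
  Power2–L: 10 × 2 = 20
  Power2–N: 10 × 1 = 10
Total = 70 + 70 + 240 + 20 + 10 = 410.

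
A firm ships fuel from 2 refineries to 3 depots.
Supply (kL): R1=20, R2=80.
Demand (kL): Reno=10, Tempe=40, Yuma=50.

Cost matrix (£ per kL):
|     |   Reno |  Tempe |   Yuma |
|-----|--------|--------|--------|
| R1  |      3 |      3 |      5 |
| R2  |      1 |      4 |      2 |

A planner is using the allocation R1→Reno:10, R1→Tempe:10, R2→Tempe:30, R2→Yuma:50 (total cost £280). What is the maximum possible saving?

30

Current plan cost = 10·3 + 10·3 + 30·4 + 50·2 = £280.
Optimal plan:
  R1–Tempe: 20 × £3 = £60
  R2–Reno: 10 × £1 = £10
  R2–Tempe: 20 × £4 = £80
  R2–Yuma: 50 × £2 = £100
Optimal cost = £250.
Saving = 280 − 250 = £30.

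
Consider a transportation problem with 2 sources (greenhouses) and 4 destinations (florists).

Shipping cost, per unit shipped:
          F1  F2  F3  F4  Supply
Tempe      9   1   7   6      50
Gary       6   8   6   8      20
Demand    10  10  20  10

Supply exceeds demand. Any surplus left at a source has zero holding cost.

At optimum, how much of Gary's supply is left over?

0

Minimum-cost shipments:
  Tempe->F2: 10 × 1 = 10
  Tempe->F3: 10 × 7 = 70
  Tempe->F4: 10 × 6 = 60
  Gary->F1: 10 × 6 = 60
  Gary->F3: 10 × 6 = 60
Total cost = 260.
Gary ships 20 of its 20, leaving 0.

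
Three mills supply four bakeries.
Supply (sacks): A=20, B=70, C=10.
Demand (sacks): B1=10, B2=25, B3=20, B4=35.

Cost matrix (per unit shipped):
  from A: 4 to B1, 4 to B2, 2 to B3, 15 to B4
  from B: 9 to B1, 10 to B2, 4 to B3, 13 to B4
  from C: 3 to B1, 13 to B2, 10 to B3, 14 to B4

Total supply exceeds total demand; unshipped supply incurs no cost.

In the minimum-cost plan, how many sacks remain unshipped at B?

Minimum-cost shipments:
  A to B2: 20 × 4 = 80
  B to B2: 5 × 10 = 50
  B to B3: 20 × 4 = 80
  B to B4: 35 × 13 = 455
  C to B1: 10 × 3 = 30
Total cost = 695.
B ships 60 of its 70, leaving 10.

10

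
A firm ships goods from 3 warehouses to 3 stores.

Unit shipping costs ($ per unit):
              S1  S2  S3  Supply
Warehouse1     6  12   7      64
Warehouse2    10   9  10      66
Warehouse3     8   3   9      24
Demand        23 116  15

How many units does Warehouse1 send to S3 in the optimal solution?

Solving gives:
  Warehouse1->S1: 23 × $6 = $138
  Warehouse1->S2: 26 × $12 = $312
  Warehouse1->S3: 15 × $7 = $105
  Warehouse2->S2: 66 × $9 = $594
  Warehouse3->S2: 24 × $3 = $72
Total cost = $1221.
So Warehouse1→S3 carries 15 units.

15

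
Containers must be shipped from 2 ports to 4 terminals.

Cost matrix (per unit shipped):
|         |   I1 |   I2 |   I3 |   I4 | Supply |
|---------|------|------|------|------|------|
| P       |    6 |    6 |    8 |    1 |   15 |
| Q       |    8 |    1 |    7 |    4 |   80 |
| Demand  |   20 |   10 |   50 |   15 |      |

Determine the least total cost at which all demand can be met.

A cheapest plan:
  P→I4: 15 TEU
  Q→I1: 20 TEU
  Q→I2: 10 TEU
  Q→I3: 50 TEU
Total cost = 535.

535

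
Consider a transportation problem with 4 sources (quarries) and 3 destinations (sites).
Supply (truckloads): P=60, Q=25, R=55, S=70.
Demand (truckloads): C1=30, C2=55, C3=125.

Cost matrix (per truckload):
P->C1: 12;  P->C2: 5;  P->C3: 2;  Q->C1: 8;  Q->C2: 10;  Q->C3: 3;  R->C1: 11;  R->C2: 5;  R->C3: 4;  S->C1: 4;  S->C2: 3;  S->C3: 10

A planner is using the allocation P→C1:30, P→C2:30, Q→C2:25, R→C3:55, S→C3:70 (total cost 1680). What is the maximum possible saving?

Current plan cost = 30·12 + 30·5 + 25·10 + 55·4 + 70·10 = 1680.
Optimal plan:
  P to C3: 60 × 2 = 120
  Q to C3: 25 × 3 = 75
  R to C2: 15 × 5 = 75
  R to C3: 40 × 4 = 160
  S to C1: 30 × 4 = 120
  S to C2: 40 × 3 = 120
Optimal cost = 670.
Saving = 1680 − 670 = 1010.

1010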